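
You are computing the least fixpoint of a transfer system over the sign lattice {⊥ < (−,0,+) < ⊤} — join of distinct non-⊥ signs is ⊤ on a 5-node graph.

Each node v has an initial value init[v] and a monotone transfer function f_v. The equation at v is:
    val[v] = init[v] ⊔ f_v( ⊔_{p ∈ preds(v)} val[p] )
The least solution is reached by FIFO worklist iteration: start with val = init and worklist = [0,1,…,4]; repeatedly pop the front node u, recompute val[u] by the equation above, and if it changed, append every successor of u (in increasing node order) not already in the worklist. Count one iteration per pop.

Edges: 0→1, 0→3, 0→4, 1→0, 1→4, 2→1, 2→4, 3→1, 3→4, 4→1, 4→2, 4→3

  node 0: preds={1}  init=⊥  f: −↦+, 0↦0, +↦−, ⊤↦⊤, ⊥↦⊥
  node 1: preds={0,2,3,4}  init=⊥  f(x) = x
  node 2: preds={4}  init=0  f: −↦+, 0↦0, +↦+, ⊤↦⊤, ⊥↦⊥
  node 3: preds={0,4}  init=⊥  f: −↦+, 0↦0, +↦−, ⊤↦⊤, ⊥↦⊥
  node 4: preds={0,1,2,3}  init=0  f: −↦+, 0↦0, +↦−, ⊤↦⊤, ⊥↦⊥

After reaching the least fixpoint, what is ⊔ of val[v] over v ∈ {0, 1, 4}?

Trace (9 dequeues):
  [1] u=0 | in ⊥ | out ⊥ | ==
  [2] u=1 | in 0 | out 0 | prev ⊥ | push {0}
  [3] u=2 | in 0 | out 0 | ==
  [4] u=3 | in 0 | out 0 | prev ⊥ | push {1}
  [5] u=4 | in 0 | out 0 | ==
  [6] u=0 | in 0 | out 0 | prev ⊥ | push {3,4}
  [7] u=1 | in 0 | out 0 | ==
  [8] u=3 | in 0 | out 0 | ==
  [9] u=4 | in 0 | out 0 | ==

Converged values:
  [0] 0
  [1] 0
  [2] 0
  [3] 0
  [4] 0

0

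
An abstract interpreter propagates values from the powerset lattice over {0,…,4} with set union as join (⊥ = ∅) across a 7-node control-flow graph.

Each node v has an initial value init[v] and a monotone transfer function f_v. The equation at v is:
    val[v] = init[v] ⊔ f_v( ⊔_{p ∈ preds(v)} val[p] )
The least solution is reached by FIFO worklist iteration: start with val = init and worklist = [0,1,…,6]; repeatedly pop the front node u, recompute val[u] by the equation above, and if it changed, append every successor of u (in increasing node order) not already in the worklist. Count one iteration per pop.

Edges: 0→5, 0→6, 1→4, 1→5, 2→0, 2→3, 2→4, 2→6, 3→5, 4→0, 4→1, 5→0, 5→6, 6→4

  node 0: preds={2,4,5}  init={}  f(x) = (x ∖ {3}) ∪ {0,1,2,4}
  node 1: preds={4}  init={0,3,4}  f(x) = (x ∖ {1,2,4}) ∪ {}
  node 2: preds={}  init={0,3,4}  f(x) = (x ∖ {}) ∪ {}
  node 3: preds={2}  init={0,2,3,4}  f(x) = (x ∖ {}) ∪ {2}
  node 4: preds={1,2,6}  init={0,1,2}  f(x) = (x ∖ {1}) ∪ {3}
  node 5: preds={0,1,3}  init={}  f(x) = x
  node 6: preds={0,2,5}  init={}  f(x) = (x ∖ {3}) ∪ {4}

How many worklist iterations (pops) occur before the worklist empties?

10

Worklist (10 pops):
  #1 pop 0: in={0,1,2,3,4} → {0,1,2,4} (was {}); enqueue []
  #2 pop 1: in={0,1,2} → {0,3,4} (no change)
  #3 pop 2: in={} → {0,3,4} (no change)
  #4 pop 3: in={0,3,4} → {0,2,3,4} (no change)
  #5 pop 4: in={0,3,4} → {0,1,2,3,4} (was {0,1,2}); enqueue [0,1]
  #6 pop 5: in={0,1,2,3,4} → {0,1,2,3,4} (was {}); enqueue []
  #7 pop 6: in={0,1,2,3,4} → {0,1,2,4} (was {}); enqueue [4]
  #8 pop 0: in={0,1,2,3,4} → {0,1,2,4} (no change)
  #9 pop 1: in={0,1,2,3,4} → {0,3,4} (no change)
  #10 pop 4: in={0,1,2,3,4} → {0,1,2,3,4} (no change)

Fixpoint:
  val[0] = {0,1,2,4}
  val[1] = {0,3,4}
  val[2] = {0,3,4}
  val[3] = {0,2,3,4}
  val[4] = {0,1,2,3,4}
  val[5] = {0,1,2,3,4}
  val[6] = {0,1,2,4}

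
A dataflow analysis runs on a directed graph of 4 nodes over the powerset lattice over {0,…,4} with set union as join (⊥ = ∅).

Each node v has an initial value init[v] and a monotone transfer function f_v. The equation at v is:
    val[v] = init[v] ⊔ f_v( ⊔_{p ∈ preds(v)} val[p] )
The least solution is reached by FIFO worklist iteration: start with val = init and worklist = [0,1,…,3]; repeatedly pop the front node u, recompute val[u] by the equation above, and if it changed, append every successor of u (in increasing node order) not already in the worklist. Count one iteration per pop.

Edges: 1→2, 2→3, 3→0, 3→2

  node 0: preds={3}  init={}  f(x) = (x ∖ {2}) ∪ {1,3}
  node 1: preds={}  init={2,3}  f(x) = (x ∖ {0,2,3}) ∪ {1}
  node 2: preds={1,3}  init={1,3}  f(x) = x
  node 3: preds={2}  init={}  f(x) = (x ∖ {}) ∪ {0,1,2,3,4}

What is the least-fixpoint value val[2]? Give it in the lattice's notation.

{0,1,2,3,4}

Worklist (7 pops):
  #1 pop 0: in={} → {1,3} (was {}); enqueue []
  #2 pop 1: in={} → {1,2,3} (was {2,3}); enqueue []
  #3 pop 2: in={1,2,3} → {1,2,3} (was {1,3}); enqueue []
  #4 pop 3: in={1,2,3} → {0,1,2,3,4} (was {}); enqueue [0,2]
  #5 pop 0: in={0,1,2,3,4} → {0,1,3,4} (was {1,3}); enqueue []
  #6 pop 2: in={0,1,2,3,4} → {0,1,2,3,4} (was {1,2,3}); enqueue [3]
  #7 pop 3: in={0,1,2,3,4} → {0,1,2,3,4} (no change)

Fixpoint:
  val[0] = {0,1,3,4}
  val[1] = {1,2,3}
  val[2] = {0,1,2,3,4}
  val[3] = {0,1,2,3,4}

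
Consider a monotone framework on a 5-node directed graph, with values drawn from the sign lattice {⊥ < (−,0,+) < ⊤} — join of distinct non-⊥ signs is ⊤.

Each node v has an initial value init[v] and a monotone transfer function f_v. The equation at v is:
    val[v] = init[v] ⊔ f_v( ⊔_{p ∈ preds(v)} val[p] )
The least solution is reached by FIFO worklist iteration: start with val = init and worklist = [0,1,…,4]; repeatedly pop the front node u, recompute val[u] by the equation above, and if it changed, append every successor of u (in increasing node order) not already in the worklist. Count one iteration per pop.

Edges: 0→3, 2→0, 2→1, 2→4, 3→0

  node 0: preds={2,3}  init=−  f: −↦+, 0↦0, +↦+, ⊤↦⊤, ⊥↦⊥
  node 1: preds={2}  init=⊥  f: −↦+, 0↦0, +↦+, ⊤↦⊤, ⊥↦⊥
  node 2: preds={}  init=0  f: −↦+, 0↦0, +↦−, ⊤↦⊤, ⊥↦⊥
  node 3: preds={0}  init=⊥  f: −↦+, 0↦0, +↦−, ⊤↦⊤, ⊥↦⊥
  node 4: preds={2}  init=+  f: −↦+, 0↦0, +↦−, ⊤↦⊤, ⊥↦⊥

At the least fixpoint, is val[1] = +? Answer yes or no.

Iteration log — 6 steps:
  step 1. node 0  ⊔preds=0  new=⊤  old=−  +wl: 
  step 2. node 1  ⊔preds=0  new=0  old=⊥  +wl: 
  step 3. node 2  ⊔preds=⊥  new=0  stable
  step 4. node 3  ⊔preds=⊤  new=⊤  old=⊥  +wl: 0
  step 5. node 4  ⊔preds=0  new=⊤  old=+  +wl: 
  step 6. node 0  ⊔preds=⊤  new=⊤  stable

Least fixpoint reached:
  node 0: ⊤
  node 1: 0
  node 2: 0
  node 3: ⊤
  node 4: ⊤

no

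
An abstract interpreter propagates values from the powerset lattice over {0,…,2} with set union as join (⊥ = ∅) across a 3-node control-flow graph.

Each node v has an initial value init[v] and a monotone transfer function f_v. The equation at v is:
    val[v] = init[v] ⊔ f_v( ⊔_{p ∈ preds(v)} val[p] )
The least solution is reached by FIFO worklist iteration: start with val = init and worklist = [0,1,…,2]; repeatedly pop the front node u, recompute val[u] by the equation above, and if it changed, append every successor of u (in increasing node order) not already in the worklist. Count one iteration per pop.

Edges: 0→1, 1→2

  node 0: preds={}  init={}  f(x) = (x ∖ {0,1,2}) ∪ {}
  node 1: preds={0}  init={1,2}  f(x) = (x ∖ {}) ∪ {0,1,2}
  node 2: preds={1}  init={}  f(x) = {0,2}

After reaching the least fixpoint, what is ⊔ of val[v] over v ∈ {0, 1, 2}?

Iteration log — 3 steps:
  step 1. node 0  ⊔preds={}  new={}  stable
  step 2. node 1  ⊔preds={}  new={0,1,2}  old={1,2}  +wl: 
  step 3. node 2  ⊔preds={0,1,2}  new={0,2}  old={}  +wl: 

Least fixpoint reached:
  node 0: {}
  node 1: {0,1,2}
  node 2: {0,2}

{0,1,2}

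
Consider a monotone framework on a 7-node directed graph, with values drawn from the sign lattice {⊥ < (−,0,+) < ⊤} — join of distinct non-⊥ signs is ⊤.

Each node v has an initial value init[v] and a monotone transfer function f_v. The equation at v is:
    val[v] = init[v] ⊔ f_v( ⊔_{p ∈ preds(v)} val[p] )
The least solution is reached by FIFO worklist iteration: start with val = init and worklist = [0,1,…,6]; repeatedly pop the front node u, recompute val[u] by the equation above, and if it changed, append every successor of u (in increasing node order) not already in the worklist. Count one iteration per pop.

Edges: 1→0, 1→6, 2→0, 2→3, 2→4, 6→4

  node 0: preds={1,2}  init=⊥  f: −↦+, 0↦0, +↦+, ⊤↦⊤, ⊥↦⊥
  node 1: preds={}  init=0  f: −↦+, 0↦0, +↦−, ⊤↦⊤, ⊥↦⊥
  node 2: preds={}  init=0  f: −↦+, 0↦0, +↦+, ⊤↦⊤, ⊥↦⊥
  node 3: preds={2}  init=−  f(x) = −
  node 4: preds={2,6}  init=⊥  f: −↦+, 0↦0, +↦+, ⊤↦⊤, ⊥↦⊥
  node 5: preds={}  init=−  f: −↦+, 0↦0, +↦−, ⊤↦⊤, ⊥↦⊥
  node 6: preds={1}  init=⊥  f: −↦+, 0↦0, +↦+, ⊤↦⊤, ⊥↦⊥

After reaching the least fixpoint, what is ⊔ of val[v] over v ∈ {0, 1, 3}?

⊤

Iteration log — 8 steps:
  step 1. node 0  ⊔preds=0  new=0  old=⊥  +wl: 
  step 2. node 1  ⊔preds=⊥  new=0  stable
  step 3. node 2  ⊔preds=⊥  new=0  stable
  step 4. node 3  ⊔preds=0  new=−  stable
  step 5. node 4  ⊔preds=0  new=0  old=⊥  +wl: 
  step 6. node 5  ⊔preds=⊥  new=−  stable
  step 7. node 6  ⊔preds=0  new=0  old=⊥  +wl: 4
  step 8. node 4  ⊔preds=0  new=0  stable

Least fixpoint reached:
  node 0: 0
  node 1: 0
  node 2: 0
  node 3: −
  node 4: 0
  node 5: −
  node 6: 0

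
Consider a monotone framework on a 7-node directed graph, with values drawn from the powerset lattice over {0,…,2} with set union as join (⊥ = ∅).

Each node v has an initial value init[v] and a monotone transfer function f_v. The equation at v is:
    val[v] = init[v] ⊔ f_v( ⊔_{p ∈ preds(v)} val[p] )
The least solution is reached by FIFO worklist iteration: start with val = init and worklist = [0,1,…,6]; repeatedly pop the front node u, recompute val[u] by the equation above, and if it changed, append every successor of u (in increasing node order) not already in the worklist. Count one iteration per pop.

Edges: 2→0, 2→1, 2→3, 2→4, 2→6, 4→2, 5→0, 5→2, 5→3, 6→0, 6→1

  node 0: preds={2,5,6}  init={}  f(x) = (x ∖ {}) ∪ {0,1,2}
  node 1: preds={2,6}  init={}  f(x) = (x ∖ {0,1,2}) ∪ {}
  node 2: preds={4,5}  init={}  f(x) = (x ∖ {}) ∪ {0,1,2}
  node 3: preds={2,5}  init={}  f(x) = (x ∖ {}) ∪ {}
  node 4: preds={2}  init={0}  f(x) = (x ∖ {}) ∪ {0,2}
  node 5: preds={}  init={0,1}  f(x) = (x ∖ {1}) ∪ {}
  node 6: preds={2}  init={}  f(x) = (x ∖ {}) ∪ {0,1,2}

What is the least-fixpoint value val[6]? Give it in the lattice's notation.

Iteration log — 10 steps:
  step 1. node 0  ⊔preds={0,1}  new={0,1,2}  old={}  +wl: 
  step 2. node 1  ⊔preds={}  new={}  stable
  step 3. node 2  ⊔preds={0,1}  new={0,1,2}  old={}  +wl: 0,1
  step 4. node 3  ⊔preds={0,1,2}  new={0,1,2}  old={}  +wl: 
  step 5. node 4  ⊔preds={0,1,2}  new={0,1,2}  old={0}  +wl: 2
  step 6. node 5  ⊔preds={}  new={0,1}  stable
  step 7. node 6  ⊔preds={0,1,2}  new={0,1,2}  old={}  +wl: 
  step 8. node 0  ⊔preds={0,1,2}  new={0,1,2}  stable
  step 9. node 1  ⊔preds={0,1,2}  new={}  stable
  step 10. node 2  ⊔preds={0,1,2}  new={0,1,2}  stable

Least fixpoint reached:
  node 0: {0,1,2}
  node 1: {}
  node 2: {0,1,2}
  node 3: {0,1,2}
  node 4: {0,1,2}
  node 5: {0,1}
  node 6: {0,1,2}

{0,1,2}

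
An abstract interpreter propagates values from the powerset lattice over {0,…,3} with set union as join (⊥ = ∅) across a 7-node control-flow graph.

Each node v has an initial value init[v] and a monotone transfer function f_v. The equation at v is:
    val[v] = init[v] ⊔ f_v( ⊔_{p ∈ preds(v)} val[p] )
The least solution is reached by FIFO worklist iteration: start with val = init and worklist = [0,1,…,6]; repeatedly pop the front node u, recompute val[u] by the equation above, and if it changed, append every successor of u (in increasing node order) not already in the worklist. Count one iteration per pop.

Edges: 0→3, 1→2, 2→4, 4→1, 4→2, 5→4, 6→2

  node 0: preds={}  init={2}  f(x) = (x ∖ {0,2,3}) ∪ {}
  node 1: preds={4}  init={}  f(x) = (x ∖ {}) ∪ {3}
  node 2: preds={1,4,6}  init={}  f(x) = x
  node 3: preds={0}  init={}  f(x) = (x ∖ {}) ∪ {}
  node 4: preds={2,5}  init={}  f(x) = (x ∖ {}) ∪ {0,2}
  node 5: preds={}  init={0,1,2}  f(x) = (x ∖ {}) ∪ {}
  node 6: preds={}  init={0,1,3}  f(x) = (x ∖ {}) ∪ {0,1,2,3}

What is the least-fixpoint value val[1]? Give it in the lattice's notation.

Iteration log — 10 steps:
  step 1. node 0  ⊔preds={}  new={2}  stable
  step 2. node 1  ⊔preds={}  new={3}  old={}  +wl: 
  step 3. node 2  ⊔preds={0,1,3}  new={0,1,3}  old={}  +wl: 
  step 4. node 3  ⊔preds={2}  new={2}  old={}  +wl: 
  step 5. node 4  ⊔preds={0,1,2,3}  new={0,1,2,3}  old={}  +wl: 1,2
  step 6. node 5  ⊔preds={}  new={0,1,2}  stable
  step 7. node 6  ⊔preds={}  new={0,1,2,3}  old={0,1,3}  +wl: 
  step 8. node 1  ⊔preds={0,1,2,3}  new={0,1,2,3}  old={3}  +wl: 
  step 9. node 2  ⊔preds={0,1,2,3}  new={0,1,2,3}  old={0,1,3}  +wl: 4
  step 10. node 4  ⊔preds={0,1,2,3}  new={0,1,2,3}  stable

Least fixpoint reached:
  node 0: {2}
  node 1: {0,1,2,3}
  node 2: {0,1,2,3}
  node 3: {2}
  node 4: {0,1,2,3}
  node 5: {0,1,2}
  node 6: {0,1,2,3}

{0,1,2,3}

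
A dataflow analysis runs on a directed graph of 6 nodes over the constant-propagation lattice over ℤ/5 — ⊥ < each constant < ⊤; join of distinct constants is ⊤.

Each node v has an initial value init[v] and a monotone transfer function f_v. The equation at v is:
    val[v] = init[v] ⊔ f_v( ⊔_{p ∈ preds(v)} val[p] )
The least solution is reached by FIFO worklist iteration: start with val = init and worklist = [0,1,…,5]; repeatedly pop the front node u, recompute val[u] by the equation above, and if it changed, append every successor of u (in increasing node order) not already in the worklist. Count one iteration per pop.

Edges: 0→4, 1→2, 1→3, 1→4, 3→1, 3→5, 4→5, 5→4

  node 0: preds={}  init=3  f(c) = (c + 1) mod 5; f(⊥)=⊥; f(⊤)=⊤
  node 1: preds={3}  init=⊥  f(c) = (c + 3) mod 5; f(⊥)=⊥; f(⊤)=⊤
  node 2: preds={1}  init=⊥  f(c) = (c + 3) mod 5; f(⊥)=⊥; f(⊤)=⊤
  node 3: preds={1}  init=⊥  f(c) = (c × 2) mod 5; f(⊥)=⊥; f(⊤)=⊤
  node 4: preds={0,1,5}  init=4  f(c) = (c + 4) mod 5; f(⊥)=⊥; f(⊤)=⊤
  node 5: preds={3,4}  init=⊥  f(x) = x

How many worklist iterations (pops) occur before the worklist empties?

7

Iteration log — 7 steps:
  step 1. node 0  ⊔preds=⊥  new=3  stable
  step 2. node 1  ⊔preds=⊥  new=⊥  stable
  step 3. node 2  ⊔preds=⊥  new=⊥  stable
  step 4. node 3  ⊔preds=⊥  new=⊥  stable
  step 5. node 4  ⊔preds=3  new=⊤  old=4  +wl: 
  step 6. node 5  ⊔preds=⊤  new=⊤  old=⊥  +wl: 4
  step 7. node 4  ⊔preds=⊤  new=⊤  stable

Least fixpoint reached:
  node 0: 3
  node 1: ⊥
  node 2: ⊥
  node 3: ⊥
  node 4: ⊤
  node 5: ⊤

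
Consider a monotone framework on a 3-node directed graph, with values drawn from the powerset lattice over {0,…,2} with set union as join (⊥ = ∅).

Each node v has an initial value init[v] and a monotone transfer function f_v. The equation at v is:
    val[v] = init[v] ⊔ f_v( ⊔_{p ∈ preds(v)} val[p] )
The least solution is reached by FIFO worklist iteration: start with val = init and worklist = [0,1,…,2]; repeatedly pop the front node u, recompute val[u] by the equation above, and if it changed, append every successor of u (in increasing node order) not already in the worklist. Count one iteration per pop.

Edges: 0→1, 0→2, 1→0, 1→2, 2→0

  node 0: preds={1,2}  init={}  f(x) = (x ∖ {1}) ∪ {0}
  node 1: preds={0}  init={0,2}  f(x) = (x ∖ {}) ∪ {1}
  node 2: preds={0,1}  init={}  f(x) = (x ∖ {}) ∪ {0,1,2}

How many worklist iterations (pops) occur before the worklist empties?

4

Worklist (4 pops):
  #1 pop 0: in={0,2} → {0,2} (was {}); enqueue []
  #2 pop 1: in={0,2} → {0,1,2} (was {0,2}); enqueue [0]
  #3 pop 2: in={0,1,2} → {0,1,2} (was {}); enqueue []
  #4 pop 0: in={0,1,2} → {0,2} (no change)

Fixpoint:
  val[0] = {0,2}
  val[1] = {0,1,2}
  val[2] = {0,1,2}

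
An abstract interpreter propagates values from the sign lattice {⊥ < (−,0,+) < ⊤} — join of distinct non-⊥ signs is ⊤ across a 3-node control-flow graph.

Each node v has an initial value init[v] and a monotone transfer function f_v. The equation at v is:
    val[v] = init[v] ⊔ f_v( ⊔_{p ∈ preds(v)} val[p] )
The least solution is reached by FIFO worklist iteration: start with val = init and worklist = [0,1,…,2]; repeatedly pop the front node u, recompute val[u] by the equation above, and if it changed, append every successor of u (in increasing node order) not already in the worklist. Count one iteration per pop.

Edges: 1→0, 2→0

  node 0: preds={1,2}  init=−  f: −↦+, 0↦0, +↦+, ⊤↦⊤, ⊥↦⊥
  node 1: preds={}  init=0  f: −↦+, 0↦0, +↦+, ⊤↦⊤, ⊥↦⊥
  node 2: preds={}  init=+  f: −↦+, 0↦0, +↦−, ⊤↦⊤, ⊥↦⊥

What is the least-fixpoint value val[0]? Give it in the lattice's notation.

⊤

Trace (3 dequeues):
  [1] u=0 | in ⊤ | out ⊤ | prev − | push {}
  [2] u=1 | in ⊥ | out 0 | ==
  [3] u=2 | in ⊥ | out + | ==

Converged values:
  [0] ⊤
  [1] 0
  [2] +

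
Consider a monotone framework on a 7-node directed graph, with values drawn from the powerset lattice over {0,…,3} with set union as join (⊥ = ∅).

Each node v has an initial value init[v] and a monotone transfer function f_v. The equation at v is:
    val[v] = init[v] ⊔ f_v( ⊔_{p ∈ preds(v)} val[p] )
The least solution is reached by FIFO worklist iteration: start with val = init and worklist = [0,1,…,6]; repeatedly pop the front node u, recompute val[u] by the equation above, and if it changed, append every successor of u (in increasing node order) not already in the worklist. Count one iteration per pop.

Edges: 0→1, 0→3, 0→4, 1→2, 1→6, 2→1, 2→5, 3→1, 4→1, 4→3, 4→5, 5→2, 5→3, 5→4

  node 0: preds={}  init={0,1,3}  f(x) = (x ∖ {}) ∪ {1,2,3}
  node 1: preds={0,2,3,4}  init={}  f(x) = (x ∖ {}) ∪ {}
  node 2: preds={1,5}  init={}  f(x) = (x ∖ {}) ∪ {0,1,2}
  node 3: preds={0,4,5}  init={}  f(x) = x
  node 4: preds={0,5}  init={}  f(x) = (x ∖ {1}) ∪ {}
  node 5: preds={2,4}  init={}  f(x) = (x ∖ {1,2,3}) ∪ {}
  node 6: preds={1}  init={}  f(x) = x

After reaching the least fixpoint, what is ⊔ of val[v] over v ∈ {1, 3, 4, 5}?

Trace (11 dequeues):
  [1] u=0 | in {} | out {0,1,2,3} | prev {0,1,3} | push {}
  [2] u=1 | in {0,1,2,3} | out {0,1,2,3} | prev {} | push {}
  [3] u=2 | in {0,1,2,3} | out {0,1,2,3} | prev {} | push {1}
  [4] u=3 | in {0,1,2,3} | out {0,1,2,3} | prev {} | push {}
  [5] u=4 | in {0,1,2,3} | out {0,2,3} | prev {} | push {3}
  [6] u=5 | in {0,1,2,3} | out {0} | prev {} | push {2,4}
  [7] u=6 | in {0,1,2,3} | out {0,1,2,3} | prev {} | push {}
  [8] u=1 | in {0,1,2,3} | out {0,1,2,3} | ==
  [9] u=3 | in {0,1,2,3} | out {0,1,2,3} | ==
  [10] u=2 | in {0,1,2,3} | out {0,1,2,3} | ==
  [11] u=4 | in {0,1,2,3} | out {0,2,3} | ==

Converged values:
  [0] {0,1,2,3}
  [1] {0,1,2,3}
  [2] {0,1,2,3}
  [3] {0,1,2,3}
  [4] {0,2,3}
  [5] {0}
  [6] {0,1,2,3}

{0,1,2,3}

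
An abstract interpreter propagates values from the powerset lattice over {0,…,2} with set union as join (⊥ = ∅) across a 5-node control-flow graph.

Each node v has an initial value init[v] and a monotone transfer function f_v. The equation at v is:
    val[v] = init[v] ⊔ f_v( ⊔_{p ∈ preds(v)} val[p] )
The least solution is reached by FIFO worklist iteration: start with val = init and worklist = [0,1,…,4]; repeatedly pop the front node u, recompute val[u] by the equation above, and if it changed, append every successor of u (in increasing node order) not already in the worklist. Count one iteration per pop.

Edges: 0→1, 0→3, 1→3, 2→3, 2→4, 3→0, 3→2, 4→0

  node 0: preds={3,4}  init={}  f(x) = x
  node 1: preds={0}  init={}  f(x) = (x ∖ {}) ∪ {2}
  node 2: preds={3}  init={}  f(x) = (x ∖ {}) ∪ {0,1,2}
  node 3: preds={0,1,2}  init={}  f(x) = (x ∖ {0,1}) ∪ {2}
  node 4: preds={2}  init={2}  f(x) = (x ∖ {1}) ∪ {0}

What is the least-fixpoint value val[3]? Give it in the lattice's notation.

{2}

Worklist (9 pops):
  #1 pop 0: in={2} → {2} (was {}); enqueue []
  #2 pop 1: in={2} → {2} (was {}); enqueue []
  #3 pop 2: in={} → {0,1,2} (was {}); enqueue []
  #4 pop 3: in={0,1,2} → {2} (was {}); enqueue [0,2]
  #5 pop 4: in={0,1,2} → {0,2} (was {2}); enqueue []
  #6 pop 0: in={0,2} → {0,2} (was {2}); enqueue [1,3]
  #7 pop 2: in={2} → {0,1,2} (no change)
  #8 pop 1: in={0,2} → {0,2} (was {2}); enqueue []
  #9 pop 3: in={0,1,2} → {2} (no change)

Fixpoint:
  val[0] = {0,2}
  val[1] = {0,2}
  val[2] = {0,1,2}
  val[3] = {2}
  val[4] = {0,2}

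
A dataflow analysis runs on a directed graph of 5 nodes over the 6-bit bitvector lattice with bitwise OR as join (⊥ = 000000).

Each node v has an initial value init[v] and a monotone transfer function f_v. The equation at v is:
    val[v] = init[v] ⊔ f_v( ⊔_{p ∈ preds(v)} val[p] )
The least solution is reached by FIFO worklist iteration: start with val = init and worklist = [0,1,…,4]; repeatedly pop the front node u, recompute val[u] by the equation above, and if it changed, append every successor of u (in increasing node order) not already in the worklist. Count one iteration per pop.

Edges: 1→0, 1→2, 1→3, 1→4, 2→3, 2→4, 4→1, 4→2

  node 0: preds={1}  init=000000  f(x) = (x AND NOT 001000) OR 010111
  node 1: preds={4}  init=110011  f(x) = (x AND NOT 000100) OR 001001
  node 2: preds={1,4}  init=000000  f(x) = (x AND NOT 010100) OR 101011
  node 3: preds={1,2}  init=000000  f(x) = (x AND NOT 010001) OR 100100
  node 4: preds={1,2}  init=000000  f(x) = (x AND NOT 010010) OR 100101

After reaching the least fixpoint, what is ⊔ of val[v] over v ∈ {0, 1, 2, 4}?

Worklist (8 pops):
  #1 pop 0: in=110011 → 110111 (was 000000); enqueue []
  #2 pop 1: in=000000 → 111011 (was 110011); enqueue [0]
  #3 pop 2: in=111011 → 101011 (was 000000); enqueue []
  #4 pop 3: in=111011 → 101110 (was 000000); enqueue []
  #5 pop 4: in=111011 → 101101 (was 000000); enqueue [1,2]
  #6 pop 0: in=111011 → 110111 (no change)
  #7 pop 1: in=101101 → 111011 (no change)
  #8 pop 2: in=111111 → 101011 (no change)

Fixpoint:
  val[0] = 110111
  val[1] = 111011
  val[2] = 101011
  val[3] = 101110
  val[4] = 101101

111111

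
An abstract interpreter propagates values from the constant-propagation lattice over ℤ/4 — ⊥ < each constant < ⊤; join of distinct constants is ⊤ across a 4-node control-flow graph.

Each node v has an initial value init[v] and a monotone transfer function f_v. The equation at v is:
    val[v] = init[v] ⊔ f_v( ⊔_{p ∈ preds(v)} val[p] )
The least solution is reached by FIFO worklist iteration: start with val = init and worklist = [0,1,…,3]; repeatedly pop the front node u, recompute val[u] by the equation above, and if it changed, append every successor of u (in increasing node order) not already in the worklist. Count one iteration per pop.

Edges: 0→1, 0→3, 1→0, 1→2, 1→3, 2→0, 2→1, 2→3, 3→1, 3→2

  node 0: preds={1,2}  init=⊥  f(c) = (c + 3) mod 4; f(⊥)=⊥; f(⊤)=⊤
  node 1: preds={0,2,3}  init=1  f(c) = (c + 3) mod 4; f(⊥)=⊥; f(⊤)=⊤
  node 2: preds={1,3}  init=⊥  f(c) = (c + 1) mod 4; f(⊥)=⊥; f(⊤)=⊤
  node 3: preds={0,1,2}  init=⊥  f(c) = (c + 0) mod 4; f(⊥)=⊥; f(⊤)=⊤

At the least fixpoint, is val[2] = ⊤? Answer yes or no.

yes

Trace (8 dequeues):
  [1] u=0 | in 1 | out 0 | prev ⊥ | push {}
  [2] u=1 | in 0 | out ⊤ | prev 1 | push {0}
  [3] u=2 | in ⊤ | out ⊤ | prev ⊥ | push {1}
  [4] u=3 | in ⊤ | out ⊤ | prev ⊥ | push {2}
  [5] u=0 | in ⊤ | out ⊤ | prev 0 | push {3}
  [6] u=1 | in ⊤ | out ⊤ | ==
  [7] u=2 | in ⊤ | out ⊤ | ==
  [8] u=3 | in ⊤ | out ⊤ | ==

Converged values:
  [0] ⊤
  [1] ⊤
  [2] ⊤
  [3] ⊤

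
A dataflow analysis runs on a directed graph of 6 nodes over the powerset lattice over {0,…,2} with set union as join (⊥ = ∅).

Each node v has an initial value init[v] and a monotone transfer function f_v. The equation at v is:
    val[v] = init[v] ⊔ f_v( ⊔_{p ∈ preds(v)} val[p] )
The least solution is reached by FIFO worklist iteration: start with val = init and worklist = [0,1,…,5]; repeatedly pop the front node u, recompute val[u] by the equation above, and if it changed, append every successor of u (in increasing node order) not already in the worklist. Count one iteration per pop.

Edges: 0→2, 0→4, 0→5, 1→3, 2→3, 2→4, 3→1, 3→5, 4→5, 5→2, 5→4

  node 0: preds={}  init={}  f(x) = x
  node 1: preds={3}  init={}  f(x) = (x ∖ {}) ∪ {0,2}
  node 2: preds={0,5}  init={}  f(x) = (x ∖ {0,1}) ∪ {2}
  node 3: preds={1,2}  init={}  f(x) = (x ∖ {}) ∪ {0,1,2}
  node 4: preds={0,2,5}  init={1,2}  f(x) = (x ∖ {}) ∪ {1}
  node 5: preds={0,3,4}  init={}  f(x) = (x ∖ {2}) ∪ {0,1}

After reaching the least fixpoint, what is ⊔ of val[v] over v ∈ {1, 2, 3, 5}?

Worklist (11 pops):
  #1 pop 0: in={} → {} (no change)
  #2 pop 1: in={} → {0,2} (was {}); enqueue []
  #3 pop 2: in={} → {2} (was {}); enqueue []
  #4 pop 3: in={0,2} → {0,1,2} (was {}); enqueue [1]
  #5 pop 4: in={2} → {1,2} (no change)
  #6 pop 5: in={0,1,2} → {0,1} (was {}); enqueue [2,4]
  #7 pop 1: in={0,1,2} → {0,1,2} (was {0,2}); enqueue [3]
  #8 pop 2: in={0,1} → {2} (no change)
  #9 pop 4: in={0,1,2} → {0,1,2} (was {1,2}); enqueue [5]
  #10 pop 3: in={0,1,2} → {0,1,2} (no change)
  #11 pop 5: in={0,1,2} → {0,1} (no change)

Fixpoint:
  val[0] = {}
  val[1] = {0,1,2}
  val[2] = {2}
  val[3] = {0,1,2}
  val[4] = {0,1,2}
  val[5] = {0,1}

{0,1,2}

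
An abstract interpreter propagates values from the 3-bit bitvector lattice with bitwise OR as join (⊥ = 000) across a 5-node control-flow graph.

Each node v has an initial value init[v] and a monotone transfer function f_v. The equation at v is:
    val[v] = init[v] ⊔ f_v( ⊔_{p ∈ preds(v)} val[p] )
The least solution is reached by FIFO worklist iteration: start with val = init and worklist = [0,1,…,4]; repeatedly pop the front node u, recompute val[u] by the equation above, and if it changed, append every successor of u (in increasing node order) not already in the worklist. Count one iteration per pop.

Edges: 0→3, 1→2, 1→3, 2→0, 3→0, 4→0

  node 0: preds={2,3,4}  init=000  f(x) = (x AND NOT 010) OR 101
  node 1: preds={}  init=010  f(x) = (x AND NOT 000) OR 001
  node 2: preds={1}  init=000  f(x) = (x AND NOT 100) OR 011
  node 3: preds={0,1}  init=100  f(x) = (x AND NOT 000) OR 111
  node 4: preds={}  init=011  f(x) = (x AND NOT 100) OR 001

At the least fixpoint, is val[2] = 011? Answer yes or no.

yes

Iteration log — 6 steps:
  step 1. node 0  ⊔preds=111  new=101  old=000  +wl: 
  step 2. node 1  ⊔preds=000  new=011  old=010  +wl: 
  step 3. node 2  ⊔preds=011  new=011  old=000  +wl: 0
  step 4. node 3  ⊔preds=111  new=111  old=100  +wl: 
  step 5. node 4  ⊔preds=000  new=011  stable
  step 6. node 0  ⊔preds=111  new=101  stable

Least fixpoint reached:
  node 0: 101
  node 1: 011
  node 2: 011
  node 3: 111
  node 4: 011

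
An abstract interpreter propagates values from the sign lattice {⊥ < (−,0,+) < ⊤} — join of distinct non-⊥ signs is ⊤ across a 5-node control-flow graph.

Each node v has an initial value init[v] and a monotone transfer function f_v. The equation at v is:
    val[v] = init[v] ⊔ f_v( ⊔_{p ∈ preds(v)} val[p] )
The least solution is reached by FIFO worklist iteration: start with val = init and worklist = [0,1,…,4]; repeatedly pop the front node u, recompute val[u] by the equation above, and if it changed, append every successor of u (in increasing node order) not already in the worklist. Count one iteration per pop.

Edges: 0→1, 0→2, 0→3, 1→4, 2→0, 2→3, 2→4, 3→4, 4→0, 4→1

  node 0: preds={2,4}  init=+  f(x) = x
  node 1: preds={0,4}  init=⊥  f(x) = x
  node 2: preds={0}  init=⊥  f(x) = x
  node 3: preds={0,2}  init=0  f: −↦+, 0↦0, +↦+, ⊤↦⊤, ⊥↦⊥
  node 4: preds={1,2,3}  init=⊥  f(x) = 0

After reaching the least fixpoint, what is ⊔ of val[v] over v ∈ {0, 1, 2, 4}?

Worklist (11 pops):
  #1 pop 0: in=⊥ → + (no change)
  #2 pop 1: in=+ → + (was ⊥); enqueue []
  #3 pop 2: in=+ → + (was ⊥); enqueue [0]
  #4 pop 3: in=+ → ⊤ (was 0); enqueue []
  #5 pop 4: in=⊤ → 0 (was ⊥); enqueue [1]
  #6 pop 0: in=⊤ → ⊤ (was +); enqueue [2,3]
  #7 pop 1: in=⊤ → ⊤ (was +); enqueue [4]
  #8 pop 2: in=⊤ → ⊤ (was +); enqueue [0]
  #9 pop 3: in=⊤ → ⊤ (no change)
  #10 pop 4: in=⊤ → 0 (no change)
  #11 pop 0: in=⊤ → ⊤ (no change)

Fixpoint:
  val[0] = ⊤
  val[1] = ⊤
  val[2] = ⊤
  val[3] = ⊤
  val[4] = 0

⊤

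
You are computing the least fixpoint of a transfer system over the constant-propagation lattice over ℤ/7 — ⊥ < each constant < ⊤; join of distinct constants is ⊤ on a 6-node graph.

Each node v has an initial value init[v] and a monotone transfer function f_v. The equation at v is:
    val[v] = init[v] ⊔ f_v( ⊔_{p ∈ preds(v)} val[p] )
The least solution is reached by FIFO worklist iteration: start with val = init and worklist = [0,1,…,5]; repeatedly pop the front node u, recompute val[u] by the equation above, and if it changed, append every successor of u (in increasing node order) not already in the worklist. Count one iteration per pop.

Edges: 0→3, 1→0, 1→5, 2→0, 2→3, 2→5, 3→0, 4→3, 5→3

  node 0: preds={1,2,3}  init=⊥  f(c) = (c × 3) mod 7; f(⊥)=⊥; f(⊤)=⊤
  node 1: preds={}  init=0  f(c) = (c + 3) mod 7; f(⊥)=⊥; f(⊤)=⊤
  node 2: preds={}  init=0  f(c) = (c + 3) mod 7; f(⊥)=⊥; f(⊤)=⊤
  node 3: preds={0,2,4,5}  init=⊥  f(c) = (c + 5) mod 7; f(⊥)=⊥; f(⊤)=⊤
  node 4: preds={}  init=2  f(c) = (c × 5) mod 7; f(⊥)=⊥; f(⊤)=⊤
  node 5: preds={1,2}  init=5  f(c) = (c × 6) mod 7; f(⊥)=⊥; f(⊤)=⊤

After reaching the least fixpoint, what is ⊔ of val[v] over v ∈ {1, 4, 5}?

Iteration log — 8 steps:
  step 1. node 0  ⊔preds=0  new=0  old=⊥  +wl: 
  step 2. node 1  ⊔preds=⊥  new=0  stable
  step 3. node 2  ⊔preds=⊥  new=0  stable
  step 4. node 3  ⊔preds=⊤  new=⊤  old=⊥  +wl: 0
  step 5. node 4  ⊔preds=⊥  new=2  stable
  step 6. node 5  ⊔preds=0  new=⊤  old=5  +wl: 3
  step 7. node 0  ⊔preds=⊤  new=⊤  old=0  +wl: 
  step 8. node 3  ⊔preds=⊤  new=⊤  stable

Least fixpoint reached:
  node 0: ⊤
  node 1: 0
  node 2: 0
  node 3: ⊤
  node 4: 2
  node 5: ⊤

⊤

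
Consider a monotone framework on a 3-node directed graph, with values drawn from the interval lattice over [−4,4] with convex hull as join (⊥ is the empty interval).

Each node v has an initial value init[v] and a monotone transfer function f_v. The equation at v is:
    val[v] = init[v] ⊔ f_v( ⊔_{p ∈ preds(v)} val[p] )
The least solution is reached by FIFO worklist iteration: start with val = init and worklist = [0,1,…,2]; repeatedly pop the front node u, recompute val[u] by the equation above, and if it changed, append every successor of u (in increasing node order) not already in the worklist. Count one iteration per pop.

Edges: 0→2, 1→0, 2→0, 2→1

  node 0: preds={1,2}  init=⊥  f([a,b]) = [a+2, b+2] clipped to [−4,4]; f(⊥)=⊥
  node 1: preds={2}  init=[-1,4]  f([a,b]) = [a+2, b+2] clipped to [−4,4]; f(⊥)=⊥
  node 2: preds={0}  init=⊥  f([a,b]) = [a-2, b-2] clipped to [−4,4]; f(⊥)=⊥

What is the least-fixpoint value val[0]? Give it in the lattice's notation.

[1,4]

Worklist (5 pops):
  #1 pop 0: in=[-1,4] → [1,4] (was ⊥); enqueue []
  #2 pop 1: in=⊥ → [-1,4] (no change)
  #3 pop 2: in=[1,4] → [-1,2] (was ⊥); enqueue [0,1]
  #4 pop 0: in=[-1,4] → [1,4] (no change)
  #5 pop 1: in=[-1,2] → [-1,4] (no change)

Fixpoint:
  val[0] = [1,4]
  val[1] = [-1,4]
  val[2] = [-1,2]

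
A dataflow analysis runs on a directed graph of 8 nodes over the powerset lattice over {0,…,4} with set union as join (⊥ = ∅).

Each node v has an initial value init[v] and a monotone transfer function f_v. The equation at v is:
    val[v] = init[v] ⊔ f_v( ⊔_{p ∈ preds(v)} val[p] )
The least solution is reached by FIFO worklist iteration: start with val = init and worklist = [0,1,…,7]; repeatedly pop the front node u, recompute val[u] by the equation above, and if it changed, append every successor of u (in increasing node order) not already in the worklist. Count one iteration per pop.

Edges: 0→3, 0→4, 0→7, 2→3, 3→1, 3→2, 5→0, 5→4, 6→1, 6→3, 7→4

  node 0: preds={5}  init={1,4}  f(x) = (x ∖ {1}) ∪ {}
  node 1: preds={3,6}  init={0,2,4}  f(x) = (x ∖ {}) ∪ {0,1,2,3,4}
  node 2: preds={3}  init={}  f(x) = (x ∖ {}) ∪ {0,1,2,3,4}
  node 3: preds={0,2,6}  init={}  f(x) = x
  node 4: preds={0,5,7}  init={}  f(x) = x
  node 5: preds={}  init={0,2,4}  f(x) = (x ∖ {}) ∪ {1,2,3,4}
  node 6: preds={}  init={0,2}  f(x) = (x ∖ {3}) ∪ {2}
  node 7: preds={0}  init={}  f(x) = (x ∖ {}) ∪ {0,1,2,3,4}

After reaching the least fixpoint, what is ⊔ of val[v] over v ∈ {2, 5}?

Iteration log — 14 steps:
  step 1. node 0  ⊔preds={0,2,4}  new={0,1,2,4}  old={1,4}  +wl: 
  step 2. node 1  ⊔preds={0,2}  new={0,1,2,3,4}  old={0,2,4}  +wl: 
  step 3. node 2  ⊔preds={}  new={0,1,2,3,4}  old={}  +wl: 
  step 4. node 3  ⊔preds={0,1,2,3,4}  new={0,1,2,3,4}  old={}  +wl: 1,2
  step 5. node 4  ⊔preds={0,1,2,4}  new={0,1,2,4}  old={}  +wl: 
  step 6. node 5  ⊔preds={}  new={0,1,2,3,4}  old={0,2,4}  +wl: 0,4
  step 7. node 6  ⊔preds={}  new={0,2}  stable
  step 8. node 7  ⊔preds={0,1,2,4}  new={0,1,2,3,4}  old={}  +wl: 
  step 9. node 1  ⊔preds={0,1,2,3,4}  new={0,1,2,3,4}  stable
  step 10. node 2  ⊔preds={0,1,2,3,4}  new={0,1,2,3,4}  stable
  step 11. node 0  ⊔preds={0,1,2,3,4}  new={0,1,2,3,4}  old={0,1,2,4}  +wl: 3,7
  step 12. node 4  ⊔preds={0,1,2,3,4}  new={0,1,2,3,4}  old={0,1,2,4}  +wl: 
  step 13. node 3  ⊔preds={0,1,2,3,4}  new={0,1,2,3,4}  stable
  step 14. node 7  ⊔preds={0,1,2,3,4}  new={0,1,2,3,4}  stable

Least fixpoint reached:
  node 0: {0,1,2,3,4}
  node 1: {0,1,2,3,4}
  node 2: {0,1,2,3,4}
  node 3: {0,1,2,3,4}
  node 4: {0,1,2,3,4}
  node 5: {0,1,2,3,4}
  node 6: {0,2}
  node 7: {0,1,2,3,4}

{0,1,2,3,4}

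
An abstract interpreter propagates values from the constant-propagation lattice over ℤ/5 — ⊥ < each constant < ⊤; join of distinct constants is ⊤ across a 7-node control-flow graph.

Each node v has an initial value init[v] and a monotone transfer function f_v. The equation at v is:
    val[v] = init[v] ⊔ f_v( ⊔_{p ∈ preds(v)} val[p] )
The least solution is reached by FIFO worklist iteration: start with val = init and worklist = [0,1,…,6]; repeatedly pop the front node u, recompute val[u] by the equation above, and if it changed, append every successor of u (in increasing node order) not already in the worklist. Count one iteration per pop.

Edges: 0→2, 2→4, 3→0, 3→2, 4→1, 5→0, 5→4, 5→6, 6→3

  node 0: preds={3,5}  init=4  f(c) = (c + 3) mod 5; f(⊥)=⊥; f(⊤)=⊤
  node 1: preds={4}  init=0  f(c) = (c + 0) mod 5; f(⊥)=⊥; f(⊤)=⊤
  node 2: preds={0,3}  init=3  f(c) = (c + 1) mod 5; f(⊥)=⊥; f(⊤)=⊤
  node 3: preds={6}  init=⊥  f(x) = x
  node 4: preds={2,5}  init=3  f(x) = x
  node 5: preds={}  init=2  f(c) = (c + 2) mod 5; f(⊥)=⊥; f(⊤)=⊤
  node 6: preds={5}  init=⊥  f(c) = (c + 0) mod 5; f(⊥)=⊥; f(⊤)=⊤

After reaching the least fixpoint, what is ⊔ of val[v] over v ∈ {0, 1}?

Worklist (11 pops):
  #1 pop 0: in=2 → ⊤ (was 4); enqueue []
  #2 pop 1: in=3 → ⊤ (was 0); enqueue []
  #3 pop 2: in=⊤ → ⊤ (was 3); enqueue []
  #4 pop 3: in=⊥ → ⊥ (no change)
  #5 pop 4: in=⊤ → ⊤ (was 3); enqueue [1]
  #6 pop 5: in=⊥ → 2 (no change)
  #7 pop 6: in=2 → 2 (was ⊥); enqueue [3]
  #8 pop 1: in=⊤ → ⊤ (no change)
  #9 pop 3: in=2 → 2 (was ⊥); enqueue [0,2]
  #10 pop 0: in=2 → ⊤ (no change)
  #11 pop 2: in=⊤ → ⊤ (no change)

Fixpoint:
  val[0] = ⊤
  val[1] = ⊤
  val[2] = ⊤
  val[3] = 2
  val[4] = ⊤
  val[5] = 2
  val[6] = 2

⊤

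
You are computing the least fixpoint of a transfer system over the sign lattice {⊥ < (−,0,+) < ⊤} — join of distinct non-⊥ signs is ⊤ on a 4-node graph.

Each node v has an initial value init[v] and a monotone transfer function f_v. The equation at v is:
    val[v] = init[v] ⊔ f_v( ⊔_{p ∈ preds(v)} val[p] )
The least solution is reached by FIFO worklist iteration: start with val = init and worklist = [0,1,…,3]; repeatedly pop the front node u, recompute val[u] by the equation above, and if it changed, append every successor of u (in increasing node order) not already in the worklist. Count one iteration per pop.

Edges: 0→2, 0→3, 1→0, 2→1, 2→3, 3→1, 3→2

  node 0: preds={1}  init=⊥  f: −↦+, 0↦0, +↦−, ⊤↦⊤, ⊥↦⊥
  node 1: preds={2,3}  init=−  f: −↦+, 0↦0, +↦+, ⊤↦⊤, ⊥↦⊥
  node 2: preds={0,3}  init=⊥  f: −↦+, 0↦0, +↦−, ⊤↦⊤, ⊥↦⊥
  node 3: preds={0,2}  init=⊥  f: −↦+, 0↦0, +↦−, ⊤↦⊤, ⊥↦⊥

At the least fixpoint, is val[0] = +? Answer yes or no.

Worklist (10 pops):
  #1 pop 0: in=− → + (was ⊥); enqueue []
  #2 pop 1: in=⊥ → − (no change)
  #3 pop 2: in=+ → − (was ⊥); enqueue [1]
  #4 pop 3: in=⊤ → ⊤ (was ⊥); enqueue [2]
  #5 pop 1: in=⊤ → ⊤ (was −); enqueue [0]
  #6 pop 2: in=⊤ → ⊤ (was −); enqueue [1,3]
  #7 pop 0: in=⊤ → ⊤ (was +); enqueue [2]
  #8 pop 1: in=⊤ → ⊤ (no change)
  #9 pop 3: in=⊤ → ⊤ (no change)
  #10 pop 2: in=⊤ → ⊤ (no change)

Fixpoint:
  val[0] = ⊤
  val[1] = ⊤
  val[2] = ⊤
  val[3] = ⊤

no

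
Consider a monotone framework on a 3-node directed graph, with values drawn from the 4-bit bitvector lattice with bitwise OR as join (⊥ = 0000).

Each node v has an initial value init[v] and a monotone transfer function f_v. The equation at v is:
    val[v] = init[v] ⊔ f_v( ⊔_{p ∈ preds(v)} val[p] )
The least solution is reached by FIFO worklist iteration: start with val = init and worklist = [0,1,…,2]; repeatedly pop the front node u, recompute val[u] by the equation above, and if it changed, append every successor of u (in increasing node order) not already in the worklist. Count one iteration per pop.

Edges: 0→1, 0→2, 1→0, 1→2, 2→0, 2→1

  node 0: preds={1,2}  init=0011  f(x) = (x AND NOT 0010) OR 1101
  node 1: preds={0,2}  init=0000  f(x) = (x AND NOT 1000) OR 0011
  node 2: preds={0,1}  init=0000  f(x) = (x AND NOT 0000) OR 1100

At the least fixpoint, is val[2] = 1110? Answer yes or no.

Iteration log — 5 steps:
  step 1. node 0  ⊔preds=0000  new=1111  old=0011  +wl: 
  step 2. node 1  ⊔preds=1111  new=0111  old=0000  +wl: 0
  step 3. node 2  ⊔preds=1111  new=1111  old=0000  +wl: 1
  step 4. node 0  ⊔preds=1111  new=1111  stable
  step 5. node 1  ⊔preds=1111  new=0111  stable

Least fixpoint reached:
  node 0: 1111
  node 1: 0111
  node 2: 1111

no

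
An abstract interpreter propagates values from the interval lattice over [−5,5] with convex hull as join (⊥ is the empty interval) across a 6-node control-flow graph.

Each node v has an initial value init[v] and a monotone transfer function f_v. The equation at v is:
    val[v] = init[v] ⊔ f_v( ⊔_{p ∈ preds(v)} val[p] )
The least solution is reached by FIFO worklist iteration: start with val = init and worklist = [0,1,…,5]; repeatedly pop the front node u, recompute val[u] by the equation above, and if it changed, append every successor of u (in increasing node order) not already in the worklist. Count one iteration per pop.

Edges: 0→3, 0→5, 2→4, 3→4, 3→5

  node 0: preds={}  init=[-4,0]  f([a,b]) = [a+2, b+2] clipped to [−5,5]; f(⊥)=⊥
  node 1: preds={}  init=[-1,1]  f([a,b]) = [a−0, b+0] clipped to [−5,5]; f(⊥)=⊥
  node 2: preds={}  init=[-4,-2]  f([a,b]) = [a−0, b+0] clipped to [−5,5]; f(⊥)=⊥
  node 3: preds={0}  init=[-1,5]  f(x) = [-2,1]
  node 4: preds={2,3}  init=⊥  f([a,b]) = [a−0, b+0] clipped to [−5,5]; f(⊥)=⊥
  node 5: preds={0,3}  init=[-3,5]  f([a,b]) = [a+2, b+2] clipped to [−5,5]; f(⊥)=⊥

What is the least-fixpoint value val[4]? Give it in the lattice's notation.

Worklist (6 pops):
  #1 pop 0: in=⊥ → [-4,0] (no change)
  #2 pop 1: in=⊥ → [-1,1] (no change)
  #3 pop 2: in=⊥ → [-4,-2] (no change)
  #4 pop 3: in=[-4,0] → [-2,5] (was [-1,5]); enqueue []
  #5 pop 4: in=[-4,5] → [-4,5] (was ⊥); enqueue []
  #6 pop 5: in=[-4,5] → [-3,5] (no change)

Fixpoint:
  val[0] = [-4,0]
  val[1] = [-1,1]
  val[2] = [-4,-2]
  val[3] = [-2,5]
  val[4] = [-4,5]
  val[5] = [-3,5]

[-4,5]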